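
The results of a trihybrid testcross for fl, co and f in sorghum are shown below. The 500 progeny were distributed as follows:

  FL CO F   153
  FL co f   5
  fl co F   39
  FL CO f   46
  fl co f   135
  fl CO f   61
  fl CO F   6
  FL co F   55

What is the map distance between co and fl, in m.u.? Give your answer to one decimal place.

25.4 m.u.

The two most frequent reciprocal classes, fl co f and FL CO F, are the parental types, so the F1 was fl co f / FL CO F.
The two rarest classes, FL co f and fl CO F, are the double crossovers. Comparing them with the parentals, only the fl allele has switched, so fl is the middle locus and the order is co – fl – f.
Crossovers in the co–fl interval produce the single-crossover classes fl CO f and FL co F (61 + 55 = 116) plus the double crossovers (11).
RF(co–fl) = (116 + 11) / 500 = 127/500 = 0.2540 → 25.4 m.u.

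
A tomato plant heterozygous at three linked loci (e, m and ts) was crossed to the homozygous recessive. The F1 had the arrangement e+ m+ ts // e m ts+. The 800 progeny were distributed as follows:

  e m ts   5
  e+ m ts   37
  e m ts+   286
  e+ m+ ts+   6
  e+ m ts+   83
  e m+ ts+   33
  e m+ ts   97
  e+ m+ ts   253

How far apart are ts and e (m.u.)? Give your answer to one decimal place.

23.9 m.u.

The two rarest classes, e+ m+ ts+ and e m ts, are the double crossovers. Comparing them with the parentals, only the ts allele has switched, so ts is the middle locus and the order is m – ts – e.
Crossovers in the ts–e interval produce the single-crossover classes e m+ ts and e+ m ts+ (97 + 83 = 180) plus the double crossovers (11).
RF(ts–e) = (180 + 11) / 800 = 191/800 = 0.2387 → 23.9 m.u.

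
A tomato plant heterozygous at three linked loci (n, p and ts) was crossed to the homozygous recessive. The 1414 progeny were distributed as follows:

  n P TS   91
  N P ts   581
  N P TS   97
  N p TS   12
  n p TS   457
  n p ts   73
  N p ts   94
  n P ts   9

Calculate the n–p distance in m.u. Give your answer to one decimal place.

The two most frequent reciprocal classes, n p TS and N P ts, are the parental types, so the F1 was n p TS / N P ts.
The two rarest classes, N p TS and n P ts, are the double crossovers. Comparing them with the parentals, only the n allele has switched, so n is the middle locus and the order is p – n – ts.
Crossovers in the p–n interval produce the single-crossover classes n P TS and N p ts (91 + 94 = 185) plus the double crossovers (21).
RF(p–n) = (185 + 21) / 1414 = 206/1414 = 0.1457 → 14.6 m.u.

14.6 m.u.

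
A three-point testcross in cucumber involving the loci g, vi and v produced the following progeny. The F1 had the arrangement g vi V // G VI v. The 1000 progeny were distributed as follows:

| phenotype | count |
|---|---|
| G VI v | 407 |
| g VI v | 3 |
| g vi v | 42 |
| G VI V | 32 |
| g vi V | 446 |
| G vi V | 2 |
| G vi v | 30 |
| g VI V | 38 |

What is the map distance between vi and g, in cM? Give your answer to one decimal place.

The two rarest classes, G vi V and g VI v, are the double crossovers. Comparing them with the parentals, only the g allele has switched, so g is the middle locus and the order is vi – g – v.
Crossovers in the vi–g interval produce the single-crossover classes g VI V and G vi v (38 + 30 = 68) plus the double crossovers (5).
RF(vi–g) = (68 + 5) / 1000 = 73/1000 = 0.0730 → 7.3 cM.

7.3 cM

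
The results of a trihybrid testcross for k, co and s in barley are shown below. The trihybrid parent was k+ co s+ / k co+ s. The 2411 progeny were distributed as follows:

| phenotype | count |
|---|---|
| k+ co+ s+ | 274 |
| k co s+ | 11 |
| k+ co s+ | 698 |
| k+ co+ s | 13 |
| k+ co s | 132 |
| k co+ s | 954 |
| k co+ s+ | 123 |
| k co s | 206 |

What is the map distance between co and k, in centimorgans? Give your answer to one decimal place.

The two rarest classes, k co s+ and k+ co+ s, are the double crossovers. Comparing them with the parentals, only the k allele has switched, so k is the middle locus and the order is co – k – s.
Crossovers in the co–k interval produce the single-crossover classes k+ co+ s+ and k co s (274 + 206 = 480) plus the double crossovers (24).
RF(co–k) = (480 + 24) / 2411 = 504/2411 = 0.2090 → 20.9 centimorgans.

20.9 centimorgans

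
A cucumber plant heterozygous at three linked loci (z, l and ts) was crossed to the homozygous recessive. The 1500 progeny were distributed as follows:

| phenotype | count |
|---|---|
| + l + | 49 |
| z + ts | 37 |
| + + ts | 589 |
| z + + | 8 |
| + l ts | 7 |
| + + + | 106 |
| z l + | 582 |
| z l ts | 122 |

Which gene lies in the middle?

The two most frequent reciprocal classes, z l + and + + ts, are the parental types, so the F1 was z l + / + + ts.
The two rarest classes, z + + and + l ts, are the double crossovers. Comparing them with the parentals, only the l allele has switched, so l is the middle locus and the order is ts – l – z.

l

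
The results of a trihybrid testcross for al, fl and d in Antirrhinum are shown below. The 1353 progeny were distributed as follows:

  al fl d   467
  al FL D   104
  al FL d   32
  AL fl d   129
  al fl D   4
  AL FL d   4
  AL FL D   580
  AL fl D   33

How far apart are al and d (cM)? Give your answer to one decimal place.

17.8 cM

The two most frequent reciprocal classes, AL FL D and al fl d, are the parental types, so the F1 was AL FL D / al fl d.
The two rarest classes, AL FL d and al fl D, are the double crossovers. Comparing them with the parentals, only the d allele has switched, so d is the middle locus and the order is al – d – fl.
Crossovers in the al–d interval produce the single-crossover classes al FL D and AL fl d (104 + 129 = 233) plus the double crossovers (8).
RF(al–d) = (233 + 8) / 1353 = 241/1353 = 0.1781 → 17.8 cM.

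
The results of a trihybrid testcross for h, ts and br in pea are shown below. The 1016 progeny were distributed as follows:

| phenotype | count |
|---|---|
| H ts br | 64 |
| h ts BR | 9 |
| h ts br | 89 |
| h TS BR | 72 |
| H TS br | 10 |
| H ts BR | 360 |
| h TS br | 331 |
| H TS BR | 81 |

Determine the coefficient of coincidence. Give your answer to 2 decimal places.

0.66

The two most frequent reciprocal classes, H ts BR and h TS br, are the parental types, so the F1 was H ts BR / h TS br.
The two rarest classes, h ts BR and H TS br, are the double crossovers. Comparing them with the parentals, only the h allele has switched, so h is the middle locus and the order is br – h – ts.
br–h: (136 + 19)/1016 = 0.1526; h–ts: (170 + 19)/1016 = 0.1860.
Expected DCO frequency = 0.1526 × 0.1860 ≈ 0.02838; observed = 19/1016 ≈ 0.01870.
Coefficient of coincidence = 0.01870/0.02838 ≈ 0.66.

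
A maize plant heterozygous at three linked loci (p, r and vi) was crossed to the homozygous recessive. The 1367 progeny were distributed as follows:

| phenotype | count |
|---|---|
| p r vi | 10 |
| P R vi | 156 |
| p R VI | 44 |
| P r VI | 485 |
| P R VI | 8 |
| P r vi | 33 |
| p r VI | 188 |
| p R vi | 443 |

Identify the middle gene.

r

The two most frequent reciprocal classes, p R vi and P r VI, are the parental types, so the F1 was p R vi / P r VI.
The two rarest classes, p r vi and P R VI, are the double crossovers. Comparing them with the parentals, only the r allele has switched, so r is the middle locus and the order is p – r – vi.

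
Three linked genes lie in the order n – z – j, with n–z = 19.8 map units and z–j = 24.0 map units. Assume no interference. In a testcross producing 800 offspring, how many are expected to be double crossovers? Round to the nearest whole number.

38

Map distances give recombination frequencies of 0.198 and 0.240 for the two intervals.
With no interference, expected double-crossover frequency = 0.198 × 0.240 = 0.04752.
Expected number = 0.04752 × 800 = 38.02 ≈ 38.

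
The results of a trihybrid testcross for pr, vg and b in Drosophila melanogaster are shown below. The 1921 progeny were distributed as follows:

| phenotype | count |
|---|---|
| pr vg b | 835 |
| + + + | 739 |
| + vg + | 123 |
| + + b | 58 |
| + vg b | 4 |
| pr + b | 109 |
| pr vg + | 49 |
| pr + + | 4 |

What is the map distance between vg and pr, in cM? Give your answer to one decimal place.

The two most frequent reciprocal classes, pr vg b and + + +, are the parental types, so the F1 was pr vg b / + + +.
The two rarest classes, + vg b and pr + +, are the double crossovers. Comparing them with the parentals, only the pr allele has switched, so pr is the middle locus and the order is b – pr – vg.
Crossovers in the pr–vg interval produce the single-crossover classes pr + b and + vg + (109 + 123 = 232) plus the double crossovers (8).
RF(pr–vg) = (232 + 8) / 1921 = 240/1921 = 0.1249 → 12.5 cM.

12.5 cM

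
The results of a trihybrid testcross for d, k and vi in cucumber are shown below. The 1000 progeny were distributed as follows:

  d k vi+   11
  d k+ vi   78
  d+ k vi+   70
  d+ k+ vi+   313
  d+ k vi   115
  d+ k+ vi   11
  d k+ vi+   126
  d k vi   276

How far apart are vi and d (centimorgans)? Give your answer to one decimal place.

The two most frequent reciprocal classes, d+ k+ vi+ and d k vi, are the parental types, so the F1 was d+ k+ vi+ / d k vi.
The two rarest classes, d+ k+ vi and d k vi+, are the double crossovers. Comparing them with the parentals, only the vi allele has switched, so vi is the middle locus and the order is k – vi – d.
Crossovers in the vi–d interval produce the single-crossover classes d k+ vi+ and d+ k vi (126 + 115 = 241) plus the double crossovers (22).
RF(vi–d) = (241 + 22) / 1000 = 263/1000 = 0.2630 → 26.3 centimorgans.

26.3 centimorgans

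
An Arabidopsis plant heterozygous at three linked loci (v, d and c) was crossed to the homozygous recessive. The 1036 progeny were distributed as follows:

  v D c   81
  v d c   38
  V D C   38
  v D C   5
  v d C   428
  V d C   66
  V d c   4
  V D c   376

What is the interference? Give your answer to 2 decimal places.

The two most frequent reciprocal classes, v d C and V D c, are the parental types, so the F1 was v d C / V D c.
The two rarest classes, v D C and V d c, are the double crossovers. Comparing them with the parentals, only the d allele has switched, so d is the middle locus and the order is v – d – c.
v–d: (147 + 9)/1036 = 0.1506; d–c: (76 + 9)/1036 = 0.0820.
Expected DCO frequency = 0.1506 × 0.0820 ≈ 0.01235; observed = 9/1036 ≈ 0.00869.
Coefficient of coincidence = 0.00869/0.01235 ≈ 0.70; interference = 1 − 0.70 = 0.30.

0.30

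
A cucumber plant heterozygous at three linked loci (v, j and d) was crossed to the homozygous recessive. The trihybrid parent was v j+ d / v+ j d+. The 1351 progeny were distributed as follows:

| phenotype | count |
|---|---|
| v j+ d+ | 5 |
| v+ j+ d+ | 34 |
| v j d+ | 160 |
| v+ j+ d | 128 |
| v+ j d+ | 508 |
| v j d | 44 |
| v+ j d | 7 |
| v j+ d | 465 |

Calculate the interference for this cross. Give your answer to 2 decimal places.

0.40

The two rarest classes, v j+ d+ and v+ j d, are the double crossovers. Comparing them with the parentals, only the d allele has switched, so d is the middle locus and the order is j – d – v.
j–d: (78 + 12)/1351 = 0.0666; d–v: (288 + 12)/1351 = 0.2221.
Expected DCO frequency = 0.0666 × 0.2221 ≈ 0.01479; observed = 12/1351 ≈ 0.00888.
Coefficient of coincidence = 0.00888/0.01479 ≈ 0.60; interference = 1 − 0.60 = 0.40.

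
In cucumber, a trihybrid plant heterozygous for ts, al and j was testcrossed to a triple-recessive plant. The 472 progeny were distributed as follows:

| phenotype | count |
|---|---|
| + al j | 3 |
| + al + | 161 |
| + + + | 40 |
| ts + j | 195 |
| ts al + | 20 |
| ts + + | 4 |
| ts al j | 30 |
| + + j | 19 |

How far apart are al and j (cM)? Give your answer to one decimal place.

The two most frequent reciprocal classes, + al + and ts + j, are the parental types, so the F1 was + al + / ts + j.
The two rarest classes, + al j and ts + +, are the double crossovers. Comparing them with the parentals, only the j allele has switched, so j is the middle locus and the order is al – j – ts.
Crossovers in the al–j interval produce the single-crossover classes + + + and ts al j (40 + 30 = 70) plus the double crossovers (7).
RF(al–j) = (70 + 7) / 472 = 77/472 = 0.1631 → 16.3 cM.

16.3 cM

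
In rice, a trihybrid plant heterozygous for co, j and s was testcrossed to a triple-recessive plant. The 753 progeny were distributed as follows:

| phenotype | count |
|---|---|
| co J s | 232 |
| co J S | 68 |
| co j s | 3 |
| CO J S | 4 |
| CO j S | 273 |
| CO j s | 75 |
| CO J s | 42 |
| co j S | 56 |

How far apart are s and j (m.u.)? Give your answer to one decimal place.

19.9 m.u.

The two most frequent reciprocal classes, CO j S and co J s, are the parental types, so the F1 was CO j S / co J s.
The two rarest classes, CO J S and co j s, are the double crossovers. Comparing them with the parentals, only the j allele has switched, so j is the middle locus and the order is s – j – co.
Crossovers in the s–j interval produce the single-crossover classes CO j s and co J S (75 + 68 = 143) plus the double crossovers (7).
RF(s–j) = (143 + 7) / 753 = 150/753 = 0.1992 → 19.9 m.u.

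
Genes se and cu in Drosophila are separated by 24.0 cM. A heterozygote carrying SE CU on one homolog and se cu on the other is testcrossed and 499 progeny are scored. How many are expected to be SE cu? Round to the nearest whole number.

A map distance of 24.0 cM corresponds to a recombination frequency of 0.240.
The F1 is SE CU / se cu, so SE cu is a recombinant gamete class with expected frequency r/2 = 0.240/2 = 0.1200.
Expected number = 0.1200 × 499 = 59.88 ≈ 60.

60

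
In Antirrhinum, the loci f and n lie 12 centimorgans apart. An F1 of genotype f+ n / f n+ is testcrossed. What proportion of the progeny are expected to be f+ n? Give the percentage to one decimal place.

44.0%

A map distance of 12 centimorgans corresponds to a recombination frequency of 0.120.
The F1 is f+ n / f n+, so f+ n is a parental gamete class with expected frequency (1 − r)/2 = 0.880/2 = 0.4400.
That is 0.4400 = 44.0% of the progeny.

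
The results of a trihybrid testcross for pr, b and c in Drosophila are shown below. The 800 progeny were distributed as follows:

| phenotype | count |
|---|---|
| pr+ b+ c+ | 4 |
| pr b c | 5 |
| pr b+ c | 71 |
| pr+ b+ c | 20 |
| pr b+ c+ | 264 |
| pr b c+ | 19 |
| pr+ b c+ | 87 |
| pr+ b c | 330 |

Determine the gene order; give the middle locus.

pr

The two most frequent reciprocal classes, pr+ b c and pr b+ c+, are the parental types, so the F1 was pr+ b c / pr b+ c+.
The two rarest classes, pr b c and pr+ b+ c+, are the double crossovers. Comparing them with the parentals, only the pr allele has switched, so pr is the middle locus and the order is b – pr – c.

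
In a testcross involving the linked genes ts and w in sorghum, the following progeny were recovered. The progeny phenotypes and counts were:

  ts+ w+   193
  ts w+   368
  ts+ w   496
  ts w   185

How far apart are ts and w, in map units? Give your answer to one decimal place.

30.4 map units

The two most frequent classes, ts+ w (496) and ts w+ (368), are the parental types, so the F1 was ts+ w / ts w+.
The recombinant classes are ts+ w+ and ts w: 193 + 185 = 378.
Recombination frequency = 378/1242 = 0.3043 ≈ 30.4%, i.e. 30.4 map units.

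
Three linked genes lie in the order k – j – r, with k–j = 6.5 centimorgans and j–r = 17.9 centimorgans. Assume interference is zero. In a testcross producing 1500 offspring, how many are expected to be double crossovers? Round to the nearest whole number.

17

Map distances give recombination frequencies of 0.065 and 0.179 for the two intervals.
With no interference, expected double-crossover frequency = 0.065 × 0.179 = 0.01163.
Expected number = 0.01163 × 1500 = 17.45 ≈ 17.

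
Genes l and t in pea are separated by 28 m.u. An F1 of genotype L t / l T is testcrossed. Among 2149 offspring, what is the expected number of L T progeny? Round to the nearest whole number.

A map distance of 28 m.u. corresponds to a recombination frequency of 0.280.
The F1 is L t / l T, so L T is a recombinant gamete class with expected frequency r/2 = 0.280/2 = 0.1400.
Expected number = 0.1400 × 2149 = 300.86 ≈ 301.

301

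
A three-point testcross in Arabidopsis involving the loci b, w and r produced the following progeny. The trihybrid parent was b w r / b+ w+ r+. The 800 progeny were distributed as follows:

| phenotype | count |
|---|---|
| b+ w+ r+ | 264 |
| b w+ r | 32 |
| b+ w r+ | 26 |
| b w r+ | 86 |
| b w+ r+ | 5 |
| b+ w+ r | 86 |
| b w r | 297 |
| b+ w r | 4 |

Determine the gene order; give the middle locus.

The two rarest classes, b+ w r and b w+ r+, are the double crossovers. Comparing them with the parentals, only the b allele has switched, so b is the middle locus and the order is w – b – r.

b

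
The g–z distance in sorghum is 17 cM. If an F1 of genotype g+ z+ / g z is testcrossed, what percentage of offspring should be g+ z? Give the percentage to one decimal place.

A map distance of 17 cM corresponds to a recombination frequency of 0.170.
The F1 is g+ z+ / g z, so g+ z is a recombinant gamete class with expected frequency r/2 = 0.170/2 = 0.0850.
That is 0.0850 = 8.5% of the progeny.

8.5%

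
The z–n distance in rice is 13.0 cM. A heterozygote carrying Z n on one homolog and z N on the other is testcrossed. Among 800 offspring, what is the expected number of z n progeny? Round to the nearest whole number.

A map distance of 13.0 cM corresponds to a recombination frequency of 0.130.
The F1 is Z n / z N, so z n is a recombinant gamete class with expected frequency r/2 = 0.130/2 = 0.0650.
Expected number = 0.0650 × 800 = 52.00 ≈ 52.

52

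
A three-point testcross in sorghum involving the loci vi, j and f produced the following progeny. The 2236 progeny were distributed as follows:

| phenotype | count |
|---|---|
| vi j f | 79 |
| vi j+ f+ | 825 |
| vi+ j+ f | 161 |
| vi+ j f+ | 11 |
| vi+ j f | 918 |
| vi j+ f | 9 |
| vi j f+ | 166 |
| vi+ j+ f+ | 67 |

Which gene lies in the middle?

f

The two most frequent reciprocal classes, vi+ j f and vi j+ f+, are the parental types, so the F1 was vi+ j f / vi j+ f+.
The two rarest classes, vi+ j f+ and vi j+ f, are the double crossovers. Comparing them with the parentals, only the f allele has switched, so f is the middle locus and the order is vi – f – j.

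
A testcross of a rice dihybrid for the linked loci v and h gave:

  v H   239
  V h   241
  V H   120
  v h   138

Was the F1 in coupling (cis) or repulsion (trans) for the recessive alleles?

The two most frequent classes are V h (241) and v H (239); these are the parental (non-recombinant) types.
So the F1 carried V h on one chromosome and v H on the other — the recessive alleles are on opposite chromosomes (trans / repulsion).

trans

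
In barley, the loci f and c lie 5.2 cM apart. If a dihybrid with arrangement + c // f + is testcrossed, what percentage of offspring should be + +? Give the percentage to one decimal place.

A map distance of 5.2 cM corresponds to a recombination frequency of 0.052.
The F1 is + c / f +, so + + is a recombinant gamete class with expected frequency r/2 = 0.052/2 = 0.0260.
That is 0.0260 = 2.6% of the progeny.

2.6%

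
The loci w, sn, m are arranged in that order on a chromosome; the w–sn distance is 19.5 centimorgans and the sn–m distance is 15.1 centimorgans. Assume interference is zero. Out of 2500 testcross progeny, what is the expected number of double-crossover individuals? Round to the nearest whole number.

Map distances give recombination frequencies of 0.195 and 0.151 for the two intervals.
With no interference, expected double-crossover frequency = 0.195 × 0.151 = 0.02944.
Expected number = 0.02944 × 2500 = 73.61 ≈ 74.

74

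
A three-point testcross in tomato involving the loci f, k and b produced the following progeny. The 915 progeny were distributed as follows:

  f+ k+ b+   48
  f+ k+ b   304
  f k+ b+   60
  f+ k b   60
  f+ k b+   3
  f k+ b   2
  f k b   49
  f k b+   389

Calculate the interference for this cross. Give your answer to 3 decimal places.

The two most frequent reciprocal classes, f+ k+ b and f k b+, are the parental types, so the F1 was f+ k+ b / f k b+.
The two rarest classes, f k+ b and f+ k b+, are the double crossovers. Comparing them with the parentals, only the f allele has switched, so f is the middle locus and the order is k – f – b.
k–f: (120 + 5)/915 = 0.1366; f–b: (97 + 5)/915 = 0.1115.
Expected DCO frequency = 0.1366 × 0.1115 ≈ 0.01523; observed = 5/915 ≈ 0.00546.
Coefficient of coincidence = 0.00546/0.01523 ≈ 0.359; interference = 1 − 0.359 = 0.641.

0.641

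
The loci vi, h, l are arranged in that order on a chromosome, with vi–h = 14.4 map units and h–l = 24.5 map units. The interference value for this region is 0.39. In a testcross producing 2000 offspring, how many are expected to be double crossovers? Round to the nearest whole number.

Map distances give recombination frequencies of 0.144 and 0.245 for the two intervals.
With interference 0.39 (so coincidence = 0.61), expected double-crossover frequency = 0.144 × 0.245 × 0.61 = 0.02152.
Expected number = 0.02152 × 2000 = 43.04 ≈ 43.

43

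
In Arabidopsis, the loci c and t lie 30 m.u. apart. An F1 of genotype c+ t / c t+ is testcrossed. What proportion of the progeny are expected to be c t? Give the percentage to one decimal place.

A map distance of 30 m.u. corresponds to a recombination frequency of 0.300.
The F1 is c+ t / c t+, so c t is a recombinant gamete class with expected frequency r/2 = 0.300/2 = 0.1500.
That is 0.1500 = 15.0% of the progeny.

15.0%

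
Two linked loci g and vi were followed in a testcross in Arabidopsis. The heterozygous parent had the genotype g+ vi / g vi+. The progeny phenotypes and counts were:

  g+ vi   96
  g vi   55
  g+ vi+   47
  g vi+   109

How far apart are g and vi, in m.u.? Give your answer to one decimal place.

The recombinant classes are g+ vi+ and g vi: 47 + 55 = 102.
Recombination frequency = 102/307 = 0.3322 ≈ 33.2%, i.e. 33.2 m.u.

33.2 m.u.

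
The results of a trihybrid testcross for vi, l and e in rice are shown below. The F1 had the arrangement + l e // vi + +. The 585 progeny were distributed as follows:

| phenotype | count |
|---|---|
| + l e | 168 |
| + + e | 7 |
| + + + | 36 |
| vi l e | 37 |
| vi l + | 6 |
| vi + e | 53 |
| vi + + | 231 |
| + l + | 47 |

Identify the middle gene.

l

The two rarest classes, + + e and vi l +, are the double crossovers. Comparing them with the parentals, only the l allele has switched, so l is the middle locus and the order is e – l – vi.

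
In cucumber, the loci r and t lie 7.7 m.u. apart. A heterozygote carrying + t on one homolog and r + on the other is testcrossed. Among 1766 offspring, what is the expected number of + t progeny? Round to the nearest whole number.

815

A map distance of 7.7 m.u. corresponds to a recombination frequency of 0.077.
The F1 is + t / r +, so + t is a parental gamete class with expected frequency (1 − r)/2 = 0.923/2 = 0.4615.
Expected number = 0.4615 × 1766 = 815.01 ≈ 815.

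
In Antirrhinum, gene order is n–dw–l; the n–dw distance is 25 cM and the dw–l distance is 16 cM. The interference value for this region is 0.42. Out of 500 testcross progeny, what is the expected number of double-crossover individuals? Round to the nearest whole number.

12

Map distances give recombination frequencies of 0.250 and 0.160 for the two intervals.
With interference 0.42 (so coincidence = 0.58), expected double-crossover frequency = 0.250 × 0.160 × 0.58 = 0.02320.
Expected number = 0.02320 × 500 = 11.60 ≈ 12.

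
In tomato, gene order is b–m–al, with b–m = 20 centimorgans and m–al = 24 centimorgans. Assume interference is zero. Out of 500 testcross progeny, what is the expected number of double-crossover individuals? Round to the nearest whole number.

24

Map distances give recombination frequencies of 0.200 and 0.240 for the two intervals.
With no interference, expected double-crossover frequency = 0.200 × 0.240 = 0.04800.
Expected number = 0.04800 × 500 = 24.00 ≈ 24.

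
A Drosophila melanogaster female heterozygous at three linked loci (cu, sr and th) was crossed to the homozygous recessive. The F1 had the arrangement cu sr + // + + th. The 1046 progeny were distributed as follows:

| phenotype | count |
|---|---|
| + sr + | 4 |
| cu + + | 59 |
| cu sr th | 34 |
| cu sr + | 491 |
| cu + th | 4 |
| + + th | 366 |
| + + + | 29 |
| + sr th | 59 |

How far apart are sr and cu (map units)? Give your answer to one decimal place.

The two rarest classes, + sr + and cu + th, are the double crossovers. Comparing them with the parentals, only the cu allele has switched, so cu is the middle locus and the order is th – cu – sr.
Crossovers in the cu–sr interval produce the single-crossover classes cu + + and + sr th (59 + 59 = 118) plus the double crossovers (8).
RF(cu–sr) = (118 + 8) / 1046 = 126/1046 = 0.1205 → 12.0 map units.

12.0 map units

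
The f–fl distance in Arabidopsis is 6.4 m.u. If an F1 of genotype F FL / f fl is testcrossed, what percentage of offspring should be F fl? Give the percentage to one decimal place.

3.2%

A map distance of 6.4 m.u. corresponds to a recombination frequency of 0.064.
The F1 is F FL / f fl, so F fl is a recombinant gamete class with expected frequency r/2 = 0.064/2 = 0.0320.
That is 0.0320 = 3.2% of the progeny.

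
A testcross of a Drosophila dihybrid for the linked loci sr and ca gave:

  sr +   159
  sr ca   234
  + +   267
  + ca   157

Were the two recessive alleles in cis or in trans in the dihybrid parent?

The two most frequent classes are + + (267) and sr ca (234); these are the parental (non-recombinant) types.
So the F1 carried + + on one chromosome and sr ca on the other — the recessive alleles are on the same chromosome (cis / coupling).

cis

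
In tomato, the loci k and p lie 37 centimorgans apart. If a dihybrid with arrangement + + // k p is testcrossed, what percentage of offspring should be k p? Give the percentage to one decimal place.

A map distance of 37 centimorgans corresponds to a recombination frequency of 0.370.
The F1 is + + / k p, so k p is a parental gamete class with expected frequency (1 − r)/2 = 0.630/2 = 0.3150.
That is 0.3150 = 31.5% of the progeny.

31.5%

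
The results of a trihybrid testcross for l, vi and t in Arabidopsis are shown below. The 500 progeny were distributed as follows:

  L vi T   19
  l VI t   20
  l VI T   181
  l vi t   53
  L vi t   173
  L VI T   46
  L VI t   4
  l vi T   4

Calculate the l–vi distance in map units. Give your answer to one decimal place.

21.4 map units

The two most frequent reciprocal classes, L vi t and l VI T, are the parental types, so the F1 was L vi t / l VI T.
The two rarest classes, L VI t and l vi T, are the double crossovers. Comparing them with the parentals, only the vi allele has switched, so vi is the middle locus and the order is t – vi – l.
Crossovers in the vi–l interval produce the single-crossover classes l vi t and L VI T (53 + 46 = 99) plus the double crossovers (8).
RF(vi–l) = (99 + 8) / 500 = 107/500 = 0.2140 → 21.4 map units.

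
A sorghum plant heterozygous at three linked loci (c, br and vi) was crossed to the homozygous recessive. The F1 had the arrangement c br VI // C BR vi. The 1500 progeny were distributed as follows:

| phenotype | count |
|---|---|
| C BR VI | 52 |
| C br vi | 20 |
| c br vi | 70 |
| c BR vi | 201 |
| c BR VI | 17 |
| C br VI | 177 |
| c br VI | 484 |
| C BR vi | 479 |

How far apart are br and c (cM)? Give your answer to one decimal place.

The two rarest classes, c BR VI and C br vi, are the double crossovers. Comparing them with the parentals, only the br allele has switched, so br is the middle locus and the order is vi – br – c.
Crossovers in the br–c interval produce the single-crossover classes C br VI and c BR vi (177 + 201 = 378) plus the double crossovers (37).
RF(br–c) = (378 + 37) / 1500 = 415/1500 = 0.2767 → 27.7 cM.

27.7 cM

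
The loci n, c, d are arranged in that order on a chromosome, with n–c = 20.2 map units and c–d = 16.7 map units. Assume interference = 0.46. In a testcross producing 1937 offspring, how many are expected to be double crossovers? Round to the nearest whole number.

35

Map distances give recombination frequencies of 0.202 and 0.167 for the two intervals.
With interference 0.46 (so coincidence = 0.54), expected double-crossover frequency = 0.202 × 0.167 × 0.54 = 0.01822.
Expected number = 0.01822 × 1937 = 35.29 ≈ 35.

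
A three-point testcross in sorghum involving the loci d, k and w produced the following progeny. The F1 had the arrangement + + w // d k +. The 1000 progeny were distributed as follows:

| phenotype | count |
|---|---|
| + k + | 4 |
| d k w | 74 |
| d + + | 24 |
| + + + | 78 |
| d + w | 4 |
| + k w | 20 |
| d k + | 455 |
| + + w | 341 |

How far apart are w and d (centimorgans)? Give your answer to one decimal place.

16.0 centimorgans

The two rarest classes, d + w and + k +, are the double crossovers. Comparing them with the parentals, only the d allele has switched, so d is the middle locus and the order is k – d – w.
Crossovers in the d–w interval produce the single-crossover classes + + + and d k w (78 + 74 = 152) plus the double crossovers (8).
RF(d–w) = (152 + 8) / 1000 = 160/1000 = 0.1600 → 16.0 centimorgans.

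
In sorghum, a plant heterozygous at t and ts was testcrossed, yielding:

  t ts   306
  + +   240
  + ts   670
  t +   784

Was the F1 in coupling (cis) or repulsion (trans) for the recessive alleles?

The two most frequent classes are + ts (670) and t + (784); these are the parental (non-recombinant) types.
So the F1 carried + ts on one chromosome and t + on the other — the recessive alleles are on opposite chromosomes (trans / repulsion).

trans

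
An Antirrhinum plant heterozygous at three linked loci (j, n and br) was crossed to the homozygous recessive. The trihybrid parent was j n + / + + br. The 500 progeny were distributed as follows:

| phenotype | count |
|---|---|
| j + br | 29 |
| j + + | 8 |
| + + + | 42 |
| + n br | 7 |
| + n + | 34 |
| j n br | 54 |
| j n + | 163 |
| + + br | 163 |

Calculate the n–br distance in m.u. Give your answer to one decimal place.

22.2 m.u.

The two rarest classes, j + + and + n br, are the double crossovers. Comparing them with the parentals, only the n allele has switched, so n is the middle locus and the order is j – n – br.
Crossovers in the n–br interval produce the single-crossover classes j n br and + + + (54 + 42 = 96) plus the double crossovers (15).
RF(n–br) = (96 + 15) / 500 = 111/500 = 0.2220 → 22.2 m.u.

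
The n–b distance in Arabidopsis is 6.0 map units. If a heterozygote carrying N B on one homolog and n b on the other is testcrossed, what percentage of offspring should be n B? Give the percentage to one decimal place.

A map distance of 6.0 map units corresponds to a recombination frequency of 0.060.
The F1 is N B / n b, so n B is a recombinant gamete class with expected frequency r/2 = 0.060/2 = 0.0300.
That is 0.0300 = 3.0% of the progeny.

3.0%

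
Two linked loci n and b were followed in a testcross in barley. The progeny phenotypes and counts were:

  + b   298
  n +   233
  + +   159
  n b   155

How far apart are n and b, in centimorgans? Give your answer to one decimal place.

37.2 centimorgans

The two most frequent classes, + b (298) and n + (233), are the parental types, so the F1 was + b / n +.
The recombinant classes are + + and n b: 159 + 155 = 314.
Recombination frequency = 314/845 = 0.3716 ≈ 37.2%, i.e. 37.2 centimorgans.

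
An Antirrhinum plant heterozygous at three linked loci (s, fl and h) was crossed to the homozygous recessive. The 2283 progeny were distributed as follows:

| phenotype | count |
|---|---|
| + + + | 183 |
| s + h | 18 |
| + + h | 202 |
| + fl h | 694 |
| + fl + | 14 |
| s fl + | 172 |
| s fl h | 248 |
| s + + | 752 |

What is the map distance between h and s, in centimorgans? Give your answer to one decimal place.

The two most frequent reciprocal classes, + fl h and s + +, are the parental types, so the F1 was + fl h / s + +.
The two rarest classes, + fl + and s + h, are the double crossovers. Comparing them with the parentals, only the h allele has switched, so h is the middle locus and the order is s – h – fl.
Crossovers in the s–h interval produce the single-crossover classes s fl h and + + + (248 + 183 = 431) plus the double crossovers (32).
RF(s–h) = (431 + 32) / 2283 = 463/2283 = 0.2028 → 20.3 centimorgans.

20.3 centimorgans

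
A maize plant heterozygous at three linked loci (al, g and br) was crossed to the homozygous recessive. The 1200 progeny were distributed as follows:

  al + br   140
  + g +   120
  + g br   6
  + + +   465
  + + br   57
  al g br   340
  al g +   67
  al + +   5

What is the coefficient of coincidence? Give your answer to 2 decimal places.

0.36

The two most frequent reciprocal classes, al g br and + + +, are the parental types, so the F1 was al g br / + + +.
The two rarest classes, + g br and al + +, are the double crossovers. Comparing them with the parentals, only the al allele has switched, so al is the middle locus and the order is g – al – br.
g–al: (260 + 11)/1200 = 0.2258; al–br: (124 + 11)/1200 = 0.1125.
Expected DCO frequency = 0.2258 × 0.1125 ≈ 0.02540; observed = 11/1200 ≈ 0.00917.
Coefficient of coincidence = 0.00917/0.02540 ≈ 0.36.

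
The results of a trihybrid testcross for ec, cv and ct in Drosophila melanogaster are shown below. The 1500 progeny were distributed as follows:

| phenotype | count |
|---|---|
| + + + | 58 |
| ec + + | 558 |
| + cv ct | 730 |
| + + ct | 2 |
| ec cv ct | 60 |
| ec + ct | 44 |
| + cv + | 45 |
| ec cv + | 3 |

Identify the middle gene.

The two most frequent reciprocal classes, + cv ct and ec + +, are the parental types, so the F1 was + cv ct / ec + +.
The two rarest classes, + + ct and ec cv +, are the double crossovers. Comparing them with the parentals, only the cv allele has switched, so cv is the middle locus and the order is ec – cv – ct.

cv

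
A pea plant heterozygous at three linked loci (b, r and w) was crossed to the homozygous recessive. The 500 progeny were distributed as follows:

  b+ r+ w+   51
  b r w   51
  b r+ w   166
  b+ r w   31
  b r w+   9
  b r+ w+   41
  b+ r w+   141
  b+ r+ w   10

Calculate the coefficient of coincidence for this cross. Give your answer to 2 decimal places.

The two most frequent reciprocal classes, b+ r w+ and b r+ w, are the parental types, so the F1 was b+ r w+ / b r+ w.
The two rarest classes, b r w+ and b+ r+ w, are the double crossovers. Comparing them with the parentals, only the b allele has switched, so b is the middle locus and the order is w – b – r.
w–b: (72 + 19)/500 = 0.1820; b–r: (102 + 19)/500 = 0.2420.
Expected DCO frequency = 0.1820 × 0.2420 ≈ 0.04404; observed = 19/500 ≈ 0.03800.
Coefficient of coincidence = 0.03800/0.04404 ≈ 0.86.

0.86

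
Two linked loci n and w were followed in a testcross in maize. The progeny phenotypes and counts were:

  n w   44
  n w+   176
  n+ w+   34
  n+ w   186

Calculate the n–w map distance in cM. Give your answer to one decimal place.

17.7 cM

The two most frequent classes, n+ w (186) and n w+ (176), are the parental types, so the F1 was n+ w / n w+.
The recombinant classes are n+ w+ and n w: 34 + 44 = 78.
Recombination frequency = 78/440 = 0.1773 ≈ 17.7%, i.e. 17.7 cM.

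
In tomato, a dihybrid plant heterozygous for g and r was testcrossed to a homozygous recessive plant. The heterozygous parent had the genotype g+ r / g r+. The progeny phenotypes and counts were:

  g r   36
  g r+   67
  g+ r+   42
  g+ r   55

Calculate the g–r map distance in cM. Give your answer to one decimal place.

39.0 cM

The recombinant classes are g+ r+ and g r: 42 + 36 = 78.
Recombination frequency = 78/200 = 0.3900 ≈ 39.0%, i.e. 39.0 cM.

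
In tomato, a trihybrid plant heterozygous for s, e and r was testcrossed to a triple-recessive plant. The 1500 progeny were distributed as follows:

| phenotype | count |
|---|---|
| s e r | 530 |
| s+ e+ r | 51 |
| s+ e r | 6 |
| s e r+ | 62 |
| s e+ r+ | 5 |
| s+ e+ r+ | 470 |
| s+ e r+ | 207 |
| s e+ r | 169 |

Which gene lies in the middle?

s

The two most frequent reciprocal classes, s+ e+ r+ and s e r, are the parental types, so the F1 was s+ e+ r+ / s e r.
The two rarest classes, s e+ r+ and s+ e r, are the double crossovers. Comparing them with the parentals, only the s allele has switched, so s is the middle locus and the order is r – s – e.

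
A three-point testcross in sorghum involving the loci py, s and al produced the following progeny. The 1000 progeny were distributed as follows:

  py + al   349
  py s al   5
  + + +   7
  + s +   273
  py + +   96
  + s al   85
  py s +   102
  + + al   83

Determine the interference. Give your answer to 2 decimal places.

The two most frequent reciprocal classes, py + al and + s +, are the parental types, so the F1 was py + al / + s +.
The two rarest classes, py s al and + + +, are the double crossovers. Comparing them with the parentals, only the s allele has switched, so s is the middle locus and the order is al – s – py.
al–s: (181 + 12)/1000 = 0.1930; s–py: (185 + 12)/1000 = 0.1970.
Expected DCO frequency = 0.1930 × 0.1970 ≈ 0.03802; observed = 12/1000 ≈ 0.01200.
Coefficient of coincidence = 0.01200/0.03802 ≈ 0.32; interference = 1 − 0.32 = 0.68.

0.68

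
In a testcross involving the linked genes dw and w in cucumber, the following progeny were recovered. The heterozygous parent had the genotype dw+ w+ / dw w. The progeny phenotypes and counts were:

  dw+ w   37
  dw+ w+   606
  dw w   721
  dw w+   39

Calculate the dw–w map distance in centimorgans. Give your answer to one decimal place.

5.4 centimorgans

The recombinant classes are dw+ w and dw w+: 37 + 39 = 76.
Recombination frequency = 76/1403 = 0.0542 ≈ 5.4%, i.e. 5.4 centimorgans.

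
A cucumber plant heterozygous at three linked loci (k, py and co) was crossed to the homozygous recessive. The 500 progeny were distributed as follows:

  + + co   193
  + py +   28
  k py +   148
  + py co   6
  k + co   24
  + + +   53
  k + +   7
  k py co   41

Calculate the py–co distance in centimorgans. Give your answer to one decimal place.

The two most frequent reciprocal classes, + + co and k py +, are the parental types, so the F1 was + + co / k py +.
The two rarest classes, + py co and k + +, are the double crossovers. Comparing them with the parentals, only the py allele has switched, so py is the middle locus and the order is k – py – co.
Crossovers in the py–co interval produce the single-crossover classes + + + and k py co (53 + 41 = 94) plus the double crossovers (13).
RF(py–co) = (94 + 13) / 500 = 107/500 = 0.2140 → 21.4 centimorgans.

21.4 centimorgans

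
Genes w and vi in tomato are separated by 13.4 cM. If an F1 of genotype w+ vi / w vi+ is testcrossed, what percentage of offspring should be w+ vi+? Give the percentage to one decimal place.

6.7%

A map distance of 13.4 cM corresponds to a recombination frequency of 0.134.
The F1 is w+ vi / w vi+, so w+ vi+ is a recombinant gamete class with expected frequency r/2 = 0.134/2 = 0.0670.
That is 0.0670 = 6.7% of the progeny.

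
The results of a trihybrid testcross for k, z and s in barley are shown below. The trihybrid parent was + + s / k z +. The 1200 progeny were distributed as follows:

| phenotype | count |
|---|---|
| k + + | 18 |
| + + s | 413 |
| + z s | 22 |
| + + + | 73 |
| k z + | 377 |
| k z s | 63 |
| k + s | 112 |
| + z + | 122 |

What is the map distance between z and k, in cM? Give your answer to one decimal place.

The two rarest classes, + z s and k + +, are the double crossovers. Comparing them with the parentals, only the z allele has switched, so z is the middle locus and the order is s – z – k.
Crossovers in the z–k interval produce the single-crossover classes k + s and + z + (112 + 122 = 234) plus the double crossovers (40).
RF(z–k) = (234 + 40) / 1200 = 274/1200 = 0.2283 → 22.8 cM.

22.8 cM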